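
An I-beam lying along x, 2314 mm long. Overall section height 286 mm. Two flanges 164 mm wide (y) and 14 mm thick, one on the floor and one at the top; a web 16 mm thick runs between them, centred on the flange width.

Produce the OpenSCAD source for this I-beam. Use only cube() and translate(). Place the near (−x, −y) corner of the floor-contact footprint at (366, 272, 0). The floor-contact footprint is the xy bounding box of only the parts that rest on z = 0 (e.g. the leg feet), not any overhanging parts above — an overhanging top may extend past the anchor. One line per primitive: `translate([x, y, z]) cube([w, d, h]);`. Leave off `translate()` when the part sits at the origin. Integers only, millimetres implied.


translate([366, 272, 0]) cube([2314, 164, 14]);
translate([366, 346, 14]) cube([2314, 16, 258]);
translate([366, 272, 272]) cube([2314, 164, 14]);


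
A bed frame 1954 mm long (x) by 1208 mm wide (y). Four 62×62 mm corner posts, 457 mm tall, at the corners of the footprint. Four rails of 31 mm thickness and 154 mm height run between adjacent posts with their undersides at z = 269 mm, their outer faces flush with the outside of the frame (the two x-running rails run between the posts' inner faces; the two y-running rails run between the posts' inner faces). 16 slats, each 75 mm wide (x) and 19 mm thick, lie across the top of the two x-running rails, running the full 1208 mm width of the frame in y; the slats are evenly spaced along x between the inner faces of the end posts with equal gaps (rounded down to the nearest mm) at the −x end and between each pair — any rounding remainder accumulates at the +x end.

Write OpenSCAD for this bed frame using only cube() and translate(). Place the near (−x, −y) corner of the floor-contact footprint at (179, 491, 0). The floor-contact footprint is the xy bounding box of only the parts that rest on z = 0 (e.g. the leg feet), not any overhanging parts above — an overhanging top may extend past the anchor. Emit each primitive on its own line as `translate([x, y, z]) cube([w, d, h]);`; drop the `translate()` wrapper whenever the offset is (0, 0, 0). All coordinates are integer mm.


// slat z = rail_z + rail_h = 269 + 154 = 423
// slat gap = ⌊(1830 − 16·75) / 17⌋ = 37
translate([179, 491, 0]) cube([62, 62, 457]);
translate([179, 1637, 0]) cube([62, 62, 457]);
translate([2071, 491, 0]) cube([62, 62, 457]);
translate([2071, 1637, 0]) cube([62, 62, 457]);
translate([241, 491, 269]) cube([1830, 31, 154]);
translate([241, 1668, 269]) cube([1830, 31, 154]);
translate([179, 553, 269]) cube([31, 1084, 154]);
translate([2102, 553, 269]) cube([31, 1084, 154]);
translate([278, 491, 423]) cube([75, 1208, 19]);
translate([390, 491, 423]) cube([75, 1208, 19]);
translate([502, 491, 423]) cube([75, 1208, 19]);
translate([614, 491, 423]) cube([75, 1208, 19]);
translate([726, 491, 423]) cube([75, 1208, 19]);
translate([838, 491, 423]) cube([75, 1208, 19]);
translate([950, 491, 423]) cube([75, 1208, 19]);
translate([1062, 491, 423]) cube([75, 1208, 19]);
translate([1174, 491, 423]) cube([75, 1208, 19]);
translate([1286, 491, 423]) cube([75, 1208, 19]);
translate([1398, 491, 423]) cube([75, 1208, 19]);
translate([1510, 491, 423]) cube([75, 1208, 19]);
translate([1622, 491, 423]) cube([75, 1208, 19]);
translate([1734, 491, 423]) cube([75, 1208, 19]);
translate([1846, 491, 423]) cube([75, 1208, 19]);
translate([1958, 491, 423]) cube([75, 1208, 19]);


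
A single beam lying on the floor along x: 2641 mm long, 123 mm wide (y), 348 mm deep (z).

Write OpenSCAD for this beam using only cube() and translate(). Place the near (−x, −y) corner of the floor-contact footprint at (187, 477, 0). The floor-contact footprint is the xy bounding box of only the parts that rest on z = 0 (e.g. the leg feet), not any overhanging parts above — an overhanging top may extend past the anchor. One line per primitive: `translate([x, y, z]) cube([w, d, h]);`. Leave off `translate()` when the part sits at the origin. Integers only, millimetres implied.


translate([187, 477, 0]) cube([2641, 123, 348]);


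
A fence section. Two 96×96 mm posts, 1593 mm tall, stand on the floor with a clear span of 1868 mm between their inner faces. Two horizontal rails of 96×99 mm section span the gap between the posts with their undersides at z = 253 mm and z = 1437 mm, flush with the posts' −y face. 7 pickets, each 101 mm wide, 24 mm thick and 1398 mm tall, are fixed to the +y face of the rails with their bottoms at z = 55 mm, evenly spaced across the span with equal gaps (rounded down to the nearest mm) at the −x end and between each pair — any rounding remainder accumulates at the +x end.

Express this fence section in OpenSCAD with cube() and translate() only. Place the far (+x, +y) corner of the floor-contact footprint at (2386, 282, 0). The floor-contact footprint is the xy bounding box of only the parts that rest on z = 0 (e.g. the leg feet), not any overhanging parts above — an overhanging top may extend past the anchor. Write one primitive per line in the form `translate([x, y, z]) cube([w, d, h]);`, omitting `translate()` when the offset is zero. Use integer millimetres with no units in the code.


translate([326, 186, 0]) cube([96, 96, 1593]);
translate([2290, 186, 0]) cube([96, 96, 1593]);
translate([422, 186, 253]) cube([1868, 96, 99]);
translate([422, 186, 1437]) cube([1868, 96, 99]);
translate([567, 282, 55]) cube([101, 24, 1398]);
translate([813, 282, 55]) cube([101, 24, 1398]);
translate([1059, 282, 55]) cube([101, 24, 1398]);
translate([1305, 282, 55]) cube([101, 24, 1398]);
translate([1551, 282, 55]) cube([101, 24, 1398]);
translate([1797, 282, 55]) cube([101, 24, 1398]);
translate([2043, 282, 55]) cube([101, 24, 1398]);


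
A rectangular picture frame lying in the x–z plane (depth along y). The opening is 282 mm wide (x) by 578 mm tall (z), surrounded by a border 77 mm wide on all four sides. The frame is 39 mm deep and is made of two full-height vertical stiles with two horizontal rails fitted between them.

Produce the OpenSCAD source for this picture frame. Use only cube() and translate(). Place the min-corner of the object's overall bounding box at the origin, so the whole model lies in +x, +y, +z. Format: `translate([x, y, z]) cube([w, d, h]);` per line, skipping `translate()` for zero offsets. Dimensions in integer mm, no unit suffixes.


cube([77, 39, 732]);
translate([359, 0, 0]) cube([77, 39, 732]);
translate([77, 0, 0]) cube([282, 39, 77]);
translate([77, 0, 655]) cube([282, 39, 77]);


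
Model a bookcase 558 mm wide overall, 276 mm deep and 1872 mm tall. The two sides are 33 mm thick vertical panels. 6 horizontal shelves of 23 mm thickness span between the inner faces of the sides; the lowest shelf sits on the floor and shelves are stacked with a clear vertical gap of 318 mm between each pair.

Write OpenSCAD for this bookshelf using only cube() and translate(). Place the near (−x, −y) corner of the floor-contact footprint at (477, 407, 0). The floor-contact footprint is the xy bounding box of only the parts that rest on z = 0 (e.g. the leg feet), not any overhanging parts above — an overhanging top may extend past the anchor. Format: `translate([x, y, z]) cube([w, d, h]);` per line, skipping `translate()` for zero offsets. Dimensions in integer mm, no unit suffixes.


translate([477, 407, 0]) cube([33, 276, 1872]);
translate([1002, 407, 0]) cube([33, 276, 1872]);
translate([510, 407, 0]) cube([492, 276, 23]);
translate([510, 407, 341]) cube([492, 276, 23]);
translate([510, 407, 682]) cube([492, 276, 23]);
translate([510, 407, 1023]) cube([492, 276, 23]);
translate([510, 407, 1364]) cube([492, 276, 23]);
translate([510, 407, 1705]) cube([492, 276, 23]);


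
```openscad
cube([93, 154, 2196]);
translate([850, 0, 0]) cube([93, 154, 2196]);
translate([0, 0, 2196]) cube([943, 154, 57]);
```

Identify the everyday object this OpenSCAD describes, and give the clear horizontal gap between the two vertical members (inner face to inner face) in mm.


A door frame. The clear opening width is 757 mm.

Two 2196 mm tall posts with a header on top — a door frame. The left jamb is 93 mm wide at x = 0; the right jamb starts at x = 850. The clear opening is 850 − 93 = 757 mm.


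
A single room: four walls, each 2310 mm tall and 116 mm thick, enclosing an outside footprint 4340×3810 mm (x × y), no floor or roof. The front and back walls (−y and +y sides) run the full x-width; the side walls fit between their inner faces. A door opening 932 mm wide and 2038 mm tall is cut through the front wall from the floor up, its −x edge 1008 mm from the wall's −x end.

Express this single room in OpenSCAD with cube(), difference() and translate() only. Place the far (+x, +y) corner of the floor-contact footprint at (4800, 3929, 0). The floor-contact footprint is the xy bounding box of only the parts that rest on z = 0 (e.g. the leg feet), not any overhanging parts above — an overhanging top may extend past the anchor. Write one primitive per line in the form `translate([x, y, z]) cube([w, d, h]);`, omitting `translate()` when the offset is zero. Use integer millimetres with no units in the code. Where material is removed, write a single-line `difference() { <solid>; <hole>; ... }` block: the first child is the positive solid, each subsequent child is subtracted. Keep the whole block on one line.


difference() { translate([460, 119, 0]) cube([4340, 116, 2310]); translate([1468, 119, 0]) cube([932, 116, 2038]); }
translate([460, 3813, 0]) cube([4340, 116, 2310]);
translate([460, 235, 0]) cube([116, 3578, 2310]);
translate([4684, 235, 0]) cube([116, 3578, 2310]);


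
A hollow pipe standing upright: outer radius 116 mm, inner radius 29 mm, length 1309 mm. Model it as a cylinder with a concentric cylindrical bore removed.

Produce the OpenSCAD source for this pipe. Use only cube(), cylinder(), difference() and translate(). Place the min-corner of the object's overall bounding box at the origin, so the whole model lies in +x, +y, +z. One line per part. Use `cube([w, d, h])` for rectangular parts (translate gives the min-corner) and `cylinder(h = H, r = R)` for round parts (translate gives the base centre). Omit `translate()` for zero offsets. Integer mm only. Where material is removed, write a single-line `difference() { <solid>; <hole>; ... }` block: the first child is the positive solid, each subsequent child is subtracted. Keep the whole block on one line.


difference() { translate([116, 116, 0]) cylinder(h = 1309, r = 116); translate([116, 116, 0]) cylinder(h = 1309, r = 29); }


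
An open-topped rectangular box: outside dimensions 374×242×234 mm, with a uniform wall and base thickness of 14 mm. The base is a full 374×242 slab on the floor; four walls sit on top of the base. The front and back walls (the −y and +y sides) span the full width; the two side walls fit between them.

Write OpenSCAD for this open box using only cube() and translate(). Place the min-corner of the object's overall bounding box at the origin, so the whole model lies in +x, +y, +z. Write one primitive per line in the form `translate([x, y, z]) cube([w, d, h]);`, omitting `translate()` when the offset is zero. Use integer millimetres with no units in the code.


cube([374, 242, 14]);
translate([0, 0, 14]) cube([374, 14, 220]);
translate([0, 228, 14]) cube([374, 14, 220]);
translate([0, 14, 14]) cube([14, 214, 220]);
translate([360, 14, 14]) cube([14, 214, 220]);


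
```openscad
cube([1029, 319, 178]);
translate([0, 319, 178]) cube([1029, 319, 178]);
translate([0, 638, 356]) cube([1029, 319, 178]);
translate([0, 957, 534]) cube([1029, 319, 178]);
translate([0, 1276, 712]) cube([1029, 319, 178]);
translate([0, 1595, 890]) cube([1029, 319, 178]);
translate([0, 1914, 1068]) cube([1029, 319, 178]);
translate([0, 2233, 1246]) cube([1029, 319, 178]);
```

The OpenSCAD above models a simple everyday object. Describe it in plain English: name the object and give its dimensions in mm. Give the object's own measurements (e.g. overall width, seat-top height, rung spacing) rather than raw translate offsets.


A straight staircase of 8 solid steps. Each step is 1029 mm wide (x), 319 mm deep (y, the going) and 178 mm tall (the rise). The first step rests on the floor; each subsequent step sits one going further in +y and one rise higher in +z, directly behind and above the previous step with no overlap.


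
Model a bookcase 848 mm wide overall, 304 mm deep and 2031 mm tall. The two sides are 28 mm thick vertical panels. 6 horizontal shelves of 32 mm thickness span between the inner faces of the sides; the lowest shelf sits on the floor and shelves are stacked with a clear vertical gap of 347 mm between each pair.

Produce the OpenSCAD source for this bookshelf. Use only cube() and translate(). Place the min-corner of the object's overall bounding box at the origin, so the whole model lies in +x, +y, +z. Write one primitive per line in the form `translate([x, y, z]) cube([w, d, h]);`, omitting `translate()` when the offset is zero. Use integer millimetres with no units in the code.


cube([28, 304, 2031]);
translate([820, 0, 0]) cube([28, 304, 2031]);
translate([28, 0, 0]) cube([792, 304, 32]);
translate([28, 0, 379]) cube([792, 304, 32]);
translate([28, 0, 758]) cube([792, 304, 32]);
translate([28, 0, 1137]) cube([792, 304, 32]);
translate([28, 0, 1516]) cube([792, 304, 32]);
translate([28, 0, 1895]) cube([792, 304, 32]);


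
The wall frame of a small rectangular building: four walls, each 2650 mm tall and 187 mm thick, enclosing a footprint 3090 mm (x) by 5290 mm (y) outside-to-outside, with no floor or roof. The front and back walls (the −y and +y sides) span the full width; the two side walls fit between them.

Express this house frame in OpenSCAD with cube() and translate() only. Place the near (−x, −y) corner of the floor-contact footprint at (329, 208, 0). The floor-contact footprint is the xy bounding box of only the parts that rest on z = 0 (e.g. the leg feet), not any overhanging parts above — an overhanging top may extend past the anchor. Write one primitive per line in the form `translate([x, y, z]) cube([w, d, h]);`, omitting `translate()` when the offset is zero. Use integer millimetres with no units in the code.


translate([329, 208, 0]) cube([3090, 187, 2650]);
translate([329, 5311, 0]) cube([3090, 187, 2650]);
translate([329, 395, 0]) cube([187, 4916, 2650]);
translate([3232, 395, 0]) cube([187, 4916, 2650]);


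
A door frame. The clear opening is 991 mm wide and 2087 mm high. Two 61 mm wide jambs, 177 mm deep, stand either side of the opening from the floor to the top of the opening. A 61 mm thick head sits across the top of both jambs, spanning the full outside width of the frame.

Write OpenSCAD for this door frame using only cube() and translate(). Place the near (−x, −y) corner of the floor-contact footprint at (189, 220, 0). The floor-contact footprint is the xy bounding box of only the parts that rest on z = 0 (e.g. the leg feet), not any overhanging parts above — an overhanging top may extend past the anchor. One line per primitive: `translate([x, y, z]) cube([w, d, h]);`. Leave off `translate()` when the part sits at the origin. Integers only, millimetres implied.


translate([189, 220, 0]) cube([61, 177, 2087]);
translate([1241, 220, 0]) cube([61, 177, 2087]);
translate([189, 220, 2087]) cube([1113, 177, 61]);


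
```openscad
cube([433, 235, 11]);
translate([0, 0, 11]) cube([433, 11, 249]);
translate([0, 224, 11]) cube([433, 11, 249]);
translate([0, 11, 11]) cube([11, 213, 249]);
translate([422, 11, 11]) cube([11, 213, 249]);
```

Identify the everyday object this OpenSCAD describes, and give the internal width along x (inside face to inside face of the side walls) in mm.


An open box. The internal width is 411 mm.

A 433×235 base slab with four walls standing on it — an open box. The base is 433 mm wide and the walls are 11 mm thick, so the internal width is 433 − 2 × 11 = 411 mm.


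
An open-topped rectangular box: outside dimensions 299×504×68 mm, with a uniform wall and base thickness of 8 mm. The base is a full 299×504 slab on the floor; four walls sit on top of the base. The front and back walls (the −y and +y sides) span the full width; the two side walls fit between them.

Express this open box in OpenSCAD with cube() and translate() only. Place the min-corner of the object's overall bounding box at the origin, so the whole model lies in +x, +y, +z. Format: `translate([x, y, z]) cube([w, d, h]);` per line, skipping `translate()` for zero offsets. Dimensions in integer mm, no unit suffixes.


cube([299, 504, 8]);
translate([0, 0, 8]) cube([299, 8, 60]);
translate([0, 496, 8]) cube([299, 8, 60]);
translate([0, 8, 8]) cube([8, 488, 60]);
translate([291, 8, 8]) cube([8, 488, 60]);


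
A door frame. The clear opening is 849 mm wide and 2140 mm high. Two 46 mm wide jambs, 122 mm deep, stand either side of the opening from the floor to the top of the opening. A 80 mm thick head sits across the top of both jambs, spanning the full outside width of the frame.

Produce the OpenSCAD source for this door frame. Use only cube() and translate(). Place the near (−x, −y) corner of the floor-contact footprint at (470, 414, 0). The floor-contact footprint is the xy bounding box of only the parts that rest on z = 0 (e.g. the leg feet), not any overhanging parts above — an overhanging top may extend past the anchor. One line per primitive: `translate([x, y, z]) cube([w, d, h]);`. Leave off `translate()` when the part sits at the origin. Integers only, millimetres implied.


translate([470, 414, 0]) cube([46, 122, 2140]);
translate([1365, 414, 0]) cube([46, 122, 2140]);
translate([470, 414, 2140]) cube([941, 122, 80]);


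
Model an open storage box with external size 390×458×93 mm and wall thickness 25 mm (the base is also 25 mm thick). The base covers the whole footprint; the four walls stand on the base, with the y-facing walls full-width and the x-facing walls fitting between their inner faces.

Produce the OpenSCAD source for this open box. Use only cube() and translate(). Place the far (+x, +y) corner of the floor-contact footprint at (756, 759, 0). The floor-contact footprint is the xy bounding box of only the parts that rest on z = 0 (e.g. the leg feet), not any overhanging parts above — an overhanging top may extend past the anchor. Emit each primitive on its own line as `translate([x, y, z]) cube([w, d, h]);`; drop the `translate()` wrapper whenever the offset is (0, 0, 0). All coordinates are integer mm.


translate([366, 301, 0]) cube([390, 458, 25]);
translate([366, 301, 25]) cube([390, 25, 68]);
translate([366, 734, 25]) cube([390, 25, 68]);
translate([366, 326, 25]) cube([25, 408, 68]);
translate([731, 326, 25]) cube([25, 408, 68]);


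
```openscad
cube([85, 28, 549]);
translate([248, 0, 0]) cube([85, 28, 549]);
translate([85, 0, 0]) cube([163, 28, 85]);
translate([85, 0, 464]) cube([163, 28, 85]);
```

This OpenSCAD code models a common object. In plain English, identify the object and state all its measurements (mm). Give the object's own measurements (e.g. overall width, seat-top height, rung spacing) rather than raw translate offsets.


A rectangular picture frame lying in the x–z plane (depth along y). The opening is 163 mm wide (x) by 379 mm tall (z), surrounded by a border 85 mm wide on all four sides. The frame is 28 mm deep and is made of two full-height vertical stiles with two horizontal rails fitted between them.


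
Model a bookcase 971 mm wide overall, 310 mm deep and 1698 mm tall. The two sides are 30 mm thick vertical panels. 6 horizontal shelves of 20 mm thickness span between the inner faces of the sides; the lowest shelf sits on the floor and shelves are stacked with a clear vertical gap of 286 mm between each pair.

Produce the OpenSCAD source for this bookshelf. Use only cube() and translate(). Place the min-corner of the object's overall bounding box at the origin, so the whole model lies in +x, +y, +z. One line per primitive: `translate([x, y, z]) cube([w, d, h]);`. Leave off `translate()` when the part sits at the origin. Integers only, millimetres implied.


cube([30, 310, 1698]);
translate([941, 0, 0]) cube([30, 310, 1698]);
translate([30, 0, 0]) cube([911, 310, 20]);
translate([30, 0, 306]) cube([911, 310, 20]);
translate([30, 0, 612]) cube([911, 310, 20]);
translate([30, 0, 918]) cube([911, 310, 20]);
translate([30, 0, 1224]) cube([911, 310, 20]);
translate([30, 0, 1530]) cube([911, 310, 20]);


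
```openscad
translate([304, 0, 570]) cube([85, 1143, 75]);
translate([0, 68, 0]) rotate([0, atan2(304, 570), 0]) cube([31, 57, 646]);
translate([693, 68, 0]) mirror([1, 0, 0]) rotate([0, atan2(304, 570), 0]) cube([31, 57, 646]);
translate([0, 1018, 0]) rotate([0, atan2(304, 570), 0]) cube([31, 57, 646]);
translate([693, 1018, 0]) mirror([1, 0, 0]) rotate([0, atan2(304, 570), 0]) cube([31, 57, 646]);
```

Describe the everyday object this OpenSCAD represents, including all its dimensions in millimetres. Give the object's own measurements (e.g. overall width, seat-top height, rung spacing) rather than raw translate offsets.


A sawhorse. A 85×1143×75 mm beam (x, y, z) sits on two A-frame leg pairs. Each pair is two raked legs of 31×57 mm section (57 mm along y) splaying symmetrically in x. Each leg rises 570 mm vertically over 304 mm of horizontal reach and is 646 mm long along its own axis. Every leg's outer bottom edge rests on the floor and its outer top edge meets a bottom edge of the beam — the left legs (tilting toward +x) meet the beam's −x bottom edge, the right legs (their mirror images, tilting toward −x) meet its +x bottom edge — so the leg tops tuck under the beam, the beam's underside is 570 mm above the floor, and the feet are 693 mm apart outside-to-outside with the beam centred between them. The two leg pairs are set in 68 mm from either end of the beam.


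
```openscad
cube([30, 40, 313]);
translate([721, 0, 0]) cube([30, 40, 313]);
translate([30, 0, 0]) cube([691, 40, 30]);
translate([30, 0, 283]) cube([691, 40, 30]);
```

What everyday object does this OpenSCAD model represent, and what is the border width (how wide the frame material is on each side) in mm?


A picture frame. The border width is 30 mm.

Four thin pieces enclosing a rectangular opening — a picture frame. The two full-height stiles are 313 mm tall; the top rail sits at z = 283 and is 30 mm tall, so the border above the opening is 313 − 283 = 30 mm, matching the stile x-width.


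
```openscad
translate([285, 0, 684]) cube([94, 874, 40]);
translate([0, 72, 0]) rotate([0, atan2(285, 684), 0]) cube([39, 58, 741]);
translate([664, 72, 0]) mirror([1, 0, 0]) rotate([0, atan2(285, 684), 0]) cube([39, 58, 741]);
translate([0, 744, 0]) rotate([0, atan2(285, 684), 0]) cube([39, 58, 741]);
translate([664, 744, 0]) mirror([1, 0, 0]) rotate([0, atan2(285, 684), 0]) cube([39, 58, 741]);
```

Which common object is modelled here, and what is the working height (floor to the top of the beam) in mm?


A sawhorse. The overall height is 724 mm.

A beam across two mirrored pairs of raked legs — a sawhorse. The beam's underside is at z = 684 (matching the legs' vertical rise in atan2(285, 684)) and the beam is 40 mm tall, so its top is at 684 + 40 = 724 mm. The raked legs top out at the beam's underside, so that is the highest point.


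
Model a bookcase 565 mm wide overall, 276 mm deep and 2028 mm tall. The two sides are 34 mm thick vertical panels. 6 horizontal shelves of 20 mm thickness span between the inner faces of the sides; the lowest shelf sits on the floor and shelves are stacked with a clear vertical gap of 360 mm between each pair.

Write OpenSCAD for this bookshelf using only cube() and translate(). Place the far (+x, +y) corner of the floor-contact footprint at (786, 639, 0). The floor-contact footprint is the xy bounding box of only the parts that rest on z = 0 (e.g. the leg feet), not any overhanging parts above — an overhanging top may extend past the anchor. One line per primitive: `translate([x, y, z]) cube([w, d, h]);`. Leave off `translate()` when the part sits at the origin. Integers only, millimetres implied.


translate([221, 363, 0]) cube([34, 276, 2028]);
translate([752, 363, 0]) cube([34, 276, 2028]);
translate([255, 363, 0]) cube([497, 276, 20]);
translate([255, 363, 380]) cube([497, 276, 20]);
translate([255, 363, 760]) cube([497, 276, 20]);
translate([255, 363, 1140]) cube([497, 276, 20]);
translate([255, 363, 1520]) cube([497, 276, 20]);
translate([255, 363, 1900]) cube([497, 276, 20]);


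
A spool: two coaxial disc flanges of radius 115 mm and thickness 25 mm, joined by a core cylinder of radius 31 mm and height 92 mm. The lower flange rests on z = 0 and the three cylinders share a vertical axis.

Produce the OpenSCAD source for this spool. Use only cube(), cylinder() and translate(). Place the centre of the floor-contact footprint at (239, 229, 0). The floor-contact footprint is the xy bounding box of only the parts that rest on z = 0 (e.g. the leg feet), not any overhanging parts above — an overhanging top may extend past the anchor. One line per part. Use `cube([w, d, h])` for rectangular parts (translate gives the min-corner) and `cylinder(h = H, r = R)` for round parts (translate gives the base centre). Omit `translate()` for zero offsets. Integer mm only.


translate([239, 229, 0]) cylinder(h = 25, r = 115);
translate([239, 229, 25]) cylinder(h = 92, r = 31);
translate([239, 229, 117]) cylinder(h = 25, r = 115);


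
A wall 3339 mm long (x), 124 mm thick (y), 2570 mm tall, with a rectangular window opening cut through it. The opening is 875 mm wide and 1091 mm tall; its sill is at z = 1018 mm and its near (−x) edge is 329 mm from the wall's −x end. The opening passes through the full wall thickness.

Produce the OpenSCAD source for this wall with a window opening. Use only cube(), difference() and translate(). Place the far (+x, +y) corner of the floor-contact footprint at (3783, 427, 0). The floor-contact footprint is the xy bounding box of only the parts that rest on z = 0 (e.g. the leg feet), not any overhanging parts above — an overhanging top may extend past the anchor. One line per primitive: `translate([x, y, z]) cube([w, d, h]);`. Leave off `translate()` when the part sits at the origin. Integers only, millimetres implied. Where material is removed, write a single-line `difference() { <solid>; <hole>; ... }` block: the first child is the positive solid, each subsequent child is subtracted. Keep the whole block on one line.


difference() { translate([444, 303, 0]) cube([3339, 124, 2570]); translate([773, 303, 1018]) cube([875, 124, 1091]); }


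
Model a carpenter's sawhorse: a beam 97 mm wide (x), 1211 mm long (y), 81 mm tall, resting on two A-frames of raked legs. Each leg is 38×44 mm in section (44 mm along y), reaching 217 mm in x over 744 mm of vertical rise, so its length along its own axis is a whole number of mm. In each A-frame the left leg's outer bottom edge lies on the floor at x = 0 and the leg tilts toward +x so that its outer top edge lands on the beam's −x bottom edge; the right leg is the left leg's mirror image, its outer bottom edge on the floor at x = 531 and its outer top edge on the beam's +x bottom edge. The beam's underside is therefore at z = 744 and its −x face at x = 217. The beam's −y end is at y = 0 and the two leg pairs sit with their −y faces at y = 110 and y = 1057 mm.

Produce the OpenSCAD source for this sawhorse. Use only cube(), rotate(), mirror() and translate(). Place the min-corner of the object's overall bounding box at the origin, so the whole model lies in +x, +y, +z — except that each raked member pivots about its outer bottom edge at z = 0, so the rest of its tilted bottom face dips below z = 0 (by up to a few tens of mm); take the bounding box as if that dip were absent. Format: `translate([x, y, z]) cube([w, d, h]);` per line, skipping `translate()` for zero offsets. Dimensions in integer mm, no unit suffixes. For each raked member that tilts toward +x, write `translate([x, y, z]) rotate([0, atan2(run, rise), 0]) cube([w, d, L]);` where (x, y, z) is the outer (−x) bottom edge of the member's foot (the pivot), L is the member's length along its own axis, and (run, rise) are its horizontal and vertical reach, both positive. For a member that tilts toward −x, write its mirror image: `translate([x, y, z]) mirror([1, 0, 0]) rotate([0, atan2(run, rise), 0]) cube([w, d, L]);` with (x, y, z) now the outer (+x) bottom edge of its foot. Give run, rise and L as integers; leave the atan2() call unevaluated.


// leg length = √(217² + 744²) = 775
// right-leg outer foot x = 2·217 + 97 = 531
// beam min-corner = (217, 0, 744)
translate([217, 0, 744]) cube([97, 1211, 81]);
translate([0, 110, 0]) rotate([0, atan2(217, 744), 0]) cube([38, 44, 775]);
translate([531, 110, 0]) mirror([1, 0, 0]) rotate([0, atan2(217, 744), 0]) cube([38, 44, 775]);
translate([0, 1057, 0]) rotate([0, atan2(217, 744), 0]) cube([38, 44, 775]);
translate([531, 1057, 0]) mirror([1, 0, 0]) rotate([0, atan2(217, 744), 0]) cube([38, 44, 775]);


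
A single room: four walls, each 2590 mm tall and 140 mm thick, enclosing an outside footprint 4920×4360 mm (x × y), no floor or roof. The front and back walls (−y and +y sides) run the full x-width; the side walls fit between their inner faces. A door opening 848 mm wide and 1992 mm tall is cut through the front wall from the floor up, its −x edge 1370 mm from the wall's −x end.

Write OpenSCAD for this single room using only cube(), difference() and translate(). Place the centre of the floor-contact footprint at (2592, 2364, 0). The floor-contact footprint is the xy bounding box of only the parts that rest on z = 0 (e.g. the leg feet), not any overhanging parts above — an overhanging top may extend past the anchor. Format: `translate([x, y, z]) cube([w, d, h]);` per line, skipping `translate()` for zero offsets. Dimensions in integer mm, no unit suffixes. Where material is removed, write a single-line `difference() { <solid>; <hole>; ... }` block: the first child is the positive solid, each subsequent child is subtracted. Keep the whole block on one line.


difference() { translate([132, 184, 0]) cube([4920, 140, 2590]); translate([1502, 184, 0]) cube([848, 140, 1992]); }
translate([132, 4404, 0]) cube([4920, 140, 2590]);
translate([132, 324, 0]) cube([140, 4080, 2590]);
translate([4912, 324, 0]) cube([140, 4080, 2590]);


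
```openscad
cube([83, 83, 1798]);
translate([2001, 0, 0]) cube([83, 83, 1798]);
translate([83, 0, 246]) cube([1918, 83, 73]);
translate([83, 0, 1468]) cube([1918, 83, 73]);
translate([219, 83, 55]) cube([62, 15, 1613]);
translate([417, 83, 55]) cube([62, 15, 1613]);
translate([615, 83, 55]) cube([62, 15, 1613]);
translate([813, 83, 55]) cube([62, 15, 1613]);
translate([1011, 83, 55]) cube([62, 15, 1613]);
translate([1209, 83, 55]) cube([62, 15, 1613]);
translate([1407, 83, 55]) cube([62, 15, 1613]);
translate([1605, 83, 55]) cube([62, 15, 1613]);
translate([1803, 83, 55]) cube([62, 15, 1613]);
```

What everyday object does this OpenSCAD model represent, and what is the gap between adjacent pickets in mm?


A fence section. The picket gap is 136 mm.

Two posts, two rails, 9 pickets — a fence section. Span 1918 mm holds 9 pickets of 62 mm with 10 equal gaps: ⌊(1918 − 9·62) / 10⌋ = 136 mm.


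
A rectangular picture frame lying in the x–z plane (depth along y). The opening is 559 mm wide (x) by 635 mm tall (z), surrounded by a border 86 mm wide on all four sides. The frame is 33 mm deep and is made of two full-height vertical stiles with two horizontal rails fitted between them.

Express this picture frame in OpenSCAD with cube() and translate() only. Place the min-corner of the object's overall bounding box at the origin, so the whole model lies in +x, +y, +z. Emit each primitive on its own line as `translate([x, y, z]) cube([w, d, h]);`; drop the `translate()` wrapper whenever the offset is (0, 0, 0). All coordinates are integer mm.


cube([86, 33, 807]);
translate([645, 0, 0]) cube([86, 33, 807]);
translate([86, 0, 0]) cube([559, 33, 86]);
translate([86, 0, 721]) cube([559, 33, 86]);


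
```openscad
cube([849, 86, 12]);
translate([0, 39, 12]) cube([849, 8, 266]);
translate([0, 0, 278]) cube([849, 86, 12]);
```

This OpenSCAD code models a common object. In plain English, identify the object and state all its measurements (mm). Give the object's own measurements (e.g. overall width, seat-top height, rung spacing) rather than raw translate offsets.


An I-beam lying along x, 849 mm long. Overall section height 290 mm. Two flanges 86 mm wide (y) and 12 mm thick, one on the floor and one at the top; a web 8 mm thick runs between them, centred on the flange width.


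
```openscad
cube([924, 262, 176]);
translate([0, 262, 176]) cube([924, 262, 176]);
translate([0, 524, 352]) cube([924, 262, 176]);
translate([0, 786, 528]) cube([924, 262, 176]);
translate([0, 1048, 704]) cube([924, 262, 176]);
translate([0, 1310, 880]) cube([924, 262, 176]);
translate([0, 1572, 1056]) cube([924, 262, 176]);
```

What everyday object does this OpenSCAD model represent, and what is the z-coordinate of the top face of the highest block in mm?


A staircase. The total rise is 1232 mm.

7 identical blocks, each offset up and back from the previous — a staircase. Each step is 176 mm tall and there are 7 of them, so the total rise is 7 × 176 = 1232 mm.


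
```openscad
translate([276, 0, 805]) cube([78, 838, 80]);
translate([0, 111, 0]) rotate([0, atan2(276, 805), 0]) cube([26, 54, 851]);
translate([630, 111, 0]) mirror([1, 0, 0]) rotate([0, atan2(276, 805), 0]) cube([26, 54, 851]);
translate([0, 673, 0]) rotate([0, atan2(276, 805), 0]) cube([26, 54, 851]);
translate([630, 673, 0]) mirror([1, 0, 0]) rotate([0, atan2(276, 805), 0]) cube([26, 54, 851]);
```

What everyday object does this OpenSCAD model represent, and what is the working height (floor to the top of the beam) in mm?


A sawhorse. The overall height is 885 mm.

A beam across two mirrored pairs of raked legs — a sawhorse. The beam's underside is at z = 805 (matching the legs' vertical rise in atan2(276, 805)) and the beam is 80 mm tall, so its top is at 805 + 80 = 885 mm. The raked legs top out at the beam's underside, so that is the highest point.


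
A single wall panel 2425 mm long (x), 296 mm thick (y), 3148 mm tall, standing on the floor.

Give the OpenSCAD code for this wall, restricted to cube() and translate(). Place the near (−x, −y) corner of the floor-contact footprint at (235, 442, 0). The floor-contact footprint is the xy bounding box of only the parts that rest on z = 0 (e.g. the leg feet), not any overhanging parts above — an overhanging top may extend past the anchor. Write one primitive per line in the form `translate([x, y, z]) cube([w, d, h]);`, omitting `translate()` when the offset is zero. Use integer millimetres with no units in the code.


translate([235, 442, 0]) cube([2425, 296, 3148]);


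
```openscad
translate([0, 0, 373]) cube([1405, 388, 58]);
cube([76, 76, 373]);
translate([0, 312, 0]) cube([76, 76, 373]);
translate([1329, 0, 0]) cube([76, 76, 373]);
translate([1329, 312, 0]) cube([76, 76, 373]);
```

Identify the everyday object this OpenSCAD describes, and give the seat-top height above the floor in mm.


A bench. The seat-top height is 431 mm.

A long slab on four corner posts — a bench. The slab sits at z = 373 with thickness 58, so the top is 373 + 58 = 431 mm.


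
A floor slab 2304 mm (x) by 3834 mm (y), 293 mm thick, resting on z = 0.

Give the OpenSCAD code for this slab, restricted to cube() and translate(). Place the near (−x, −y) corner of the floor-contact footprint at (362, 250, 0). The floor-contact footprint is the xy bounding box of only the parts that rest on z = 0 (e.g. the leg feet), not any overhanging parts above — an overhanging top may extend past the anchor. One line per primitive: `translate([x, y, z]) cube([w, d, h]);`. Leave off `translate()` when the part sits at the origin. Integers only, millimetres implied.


translate([362, 250, 0]) cube([2304, 3834, 293]);


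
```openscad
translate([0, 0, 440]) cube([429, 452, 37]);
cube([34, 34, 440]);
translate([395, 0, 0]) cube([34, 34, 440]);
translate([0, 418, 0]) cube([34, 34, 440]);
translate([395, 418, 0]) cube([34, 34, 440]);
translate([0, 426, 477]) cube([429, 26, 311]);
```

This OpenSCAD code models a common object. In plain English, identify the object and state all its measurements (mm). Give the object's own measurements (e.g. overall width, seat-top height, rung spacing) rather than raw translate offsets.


A chair. The seat is a 429×452×37 mm slab with its top at z = 477 mm, on four 34×34 mm corner legs (flush with the seat edges, standing on z = 0). A flat backrest 26 mm thick, 311 mm tall, spans the full seat width and rises from the seat top along its +y edge, rear face flush with the rear of the seat.


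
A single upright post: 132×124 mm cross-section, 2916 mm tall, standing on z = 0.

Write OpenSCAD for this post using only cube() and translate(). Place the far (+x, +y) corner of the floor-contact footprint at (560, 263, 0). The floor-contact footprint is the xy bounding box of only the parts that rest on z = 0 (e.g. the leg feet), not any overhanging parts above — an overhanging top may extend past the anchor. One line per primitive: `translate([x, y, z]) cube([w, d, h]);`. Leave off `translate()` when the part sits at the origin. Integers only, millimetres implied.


translate([428, 139, 0]) cube([132, 124, 2916]);


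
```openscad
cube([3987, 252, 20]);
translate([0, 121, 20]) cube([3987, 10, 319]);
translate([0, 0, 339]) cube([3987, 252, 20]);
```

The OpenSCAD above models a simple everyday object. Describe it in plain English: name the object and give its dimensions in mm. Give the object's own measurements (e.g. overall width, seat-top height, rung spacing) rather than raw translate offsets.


An I-beam lying along x, 3987 mm long. Overall section height 359 mm. Two flanges 252 mm wide (y) and 20 mm thick, one on the floor and one at the top; a web 10 mm thick runs between them, centred on the flange width.


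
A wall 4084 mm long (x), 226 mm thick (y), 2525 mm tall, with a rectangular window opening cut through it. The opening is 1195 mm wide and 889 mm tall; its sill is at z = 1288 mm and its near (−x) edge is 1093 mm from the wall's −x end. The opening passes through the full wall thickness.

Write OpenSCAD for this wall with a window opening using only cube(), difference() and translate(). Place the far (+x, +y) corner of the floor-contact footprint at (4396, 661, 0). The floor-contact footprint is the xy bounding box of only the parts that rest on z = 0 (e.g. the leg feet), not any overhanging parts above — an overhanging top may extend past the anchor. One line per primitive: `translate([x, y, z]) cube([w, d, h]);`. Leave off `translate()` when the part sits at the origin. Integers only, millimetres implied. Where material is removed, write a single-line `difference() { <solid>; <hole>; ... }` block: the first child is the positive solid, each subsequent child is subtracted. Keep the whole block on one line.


difference() { translate([312, 435, 0]) cube([4084, 226, 2525]); translate([1405, 435, 1288]) cube([1195, 226, 889]); }


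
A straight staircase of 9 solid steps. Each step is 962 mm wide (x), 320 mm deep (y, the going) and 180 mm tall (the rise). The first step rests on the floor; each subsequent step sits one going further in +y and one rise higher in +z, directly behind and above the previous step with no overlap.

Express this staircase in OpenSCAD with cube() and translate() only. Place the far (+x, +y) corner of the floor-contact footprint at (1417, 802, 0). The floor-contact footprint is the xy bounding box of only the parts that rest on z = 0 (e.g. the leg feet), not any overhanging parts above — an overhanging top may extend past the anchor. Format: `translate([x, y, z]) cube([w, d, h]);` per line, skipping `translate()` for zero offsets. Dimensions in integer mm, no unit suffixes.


translate([455, 482, 0]) cube([962, 320, 180]);
translate([455, 802, 180]) cube([962, 320, 180]);
translate([455, 1122, 360]) cube([962, 320, 180]);
translate([455, 1442, 540]) cube([962, 320, 180]);
translate([455, 1762, 720]) cube([962, 320, 180]);
translate([455, 2082, 900]) cube([962, 320, 180]);
translate([455, 2402, 1080]) cube([962, 320, 180]);
translate([455, 2722, 1260]) cube([962, 320, 180]);
translate([455, 3042, 1440]) cube([962, 320, 180]);
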